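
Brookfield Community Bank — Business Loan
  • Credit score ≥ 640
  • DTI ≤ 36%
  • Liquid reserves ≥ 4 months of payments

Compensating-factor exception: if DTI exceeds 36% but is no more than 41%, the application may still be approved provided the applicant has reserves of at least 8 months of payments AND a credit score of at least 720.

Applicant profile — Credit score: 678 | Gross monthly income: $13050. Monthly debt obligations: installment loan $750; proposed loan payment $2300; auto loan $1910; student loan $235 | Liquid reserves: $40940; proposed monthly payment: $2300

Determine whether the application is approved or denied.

Denied

Credit score 678 ≥ 640 (meets base)
Total debts = (750 + 2,300 + 1,910 + 235) = 5,195. DTI = 5,195/13,050 = 39.8% > 36% — standard DTI limit exceeded.
Reserves = 40,940/2,300 = 17.8 months ≥ 4
DTI 39.8% is within the 36%–41% exception band; checking compensating factors.
Reserves 17.8 ≥ 8 months; credit score 678 < 720.
Override conditions not both satisfied; exception does not apply.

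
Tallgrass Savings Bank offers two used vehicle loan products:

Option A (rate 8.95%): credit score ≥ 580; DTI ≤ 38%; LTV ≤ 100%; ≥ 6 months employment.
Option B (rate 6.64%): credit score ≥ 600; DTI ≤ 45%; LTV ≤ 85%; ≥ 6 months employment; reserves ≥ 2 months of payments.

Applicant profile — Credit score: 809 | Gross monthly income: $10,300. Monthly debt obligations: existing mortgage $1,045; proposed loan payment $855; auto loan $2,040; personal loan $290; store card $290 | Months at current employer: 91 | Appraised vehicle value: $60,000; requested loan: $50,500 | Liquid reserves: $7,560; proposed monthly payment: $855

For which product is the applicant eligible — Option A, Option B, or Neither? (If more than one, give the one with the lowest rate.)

Total debts = (1,045 + 855 + 2,040 + 290 + 290) = 4,520; DTI = 4,520/10,300 = 43.9%.
LTV = 50,500/60,000 = 84.2%.
Reserves = 7,560/855 = 8.8 months.
Option A: score 809 ≥ 580; DTI 43.9% > 38%; LTV 84.2% ≤ 100%; employment 91 ≥ 6 mo → does not qualify.
Option B: score 809 ≥ 600; DTI 43.9% ≤ 45%; LTV 84.2% ≤ 85%; employment 91 ≥ 6 mo; reserves 8.8 ≥ 2 mo → qualifies.

Option B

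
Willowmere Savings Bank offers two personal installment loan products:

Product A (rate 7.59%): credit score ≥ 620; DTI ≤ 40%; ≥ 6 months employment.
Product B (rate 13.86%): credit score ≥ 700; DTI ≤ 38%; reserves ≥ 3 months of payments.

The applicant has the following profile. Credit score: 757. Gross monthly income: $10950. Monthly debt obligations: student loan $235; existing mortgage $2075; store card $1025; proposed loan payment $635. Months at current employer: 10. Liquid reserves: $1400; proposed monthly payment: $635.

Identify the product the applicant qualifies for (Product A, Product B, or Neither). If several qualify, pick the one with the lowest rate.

Product A

Total debts = (235 + 2,075 + 1,025 + 635) = 3,970; DTI = 3,970/10,950 = 36.3%.
Reserves = 1,400/635 = 2.2 months.
Product A: score 757 ≥ 620; DTI 36.3% ≤ 40%; employment 10 ≥ 6 mo → qualifies.
Product B: score 757 ≥ 700; DTI 36.3% ≤ 38%; reserves 2.2 < 3 mo → does not qualify.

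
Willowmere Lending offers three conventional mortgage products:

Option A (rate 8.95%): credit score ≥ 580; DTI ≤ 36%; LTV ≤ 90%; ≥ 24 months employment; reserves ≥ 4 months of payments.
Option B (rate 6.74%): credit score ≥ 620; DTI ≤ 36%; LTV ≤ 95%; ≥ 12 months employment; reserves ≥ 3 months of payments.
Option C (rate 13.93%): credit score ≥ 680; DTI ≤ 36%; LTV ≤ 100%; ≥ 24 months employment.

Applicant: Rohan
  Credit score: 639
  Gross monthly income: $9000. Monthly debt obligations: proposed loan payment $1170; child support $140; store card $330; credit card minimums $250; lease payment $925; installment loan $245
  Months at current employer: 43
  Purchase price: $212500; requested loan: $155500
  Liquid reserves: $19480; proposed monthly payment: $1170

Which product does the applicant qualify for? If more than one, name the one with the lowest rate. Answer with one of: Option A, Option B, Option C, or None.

Total debts = (1,170 + 140 + 330 + 250 + 925 + 245) = 3,060; DTI = 3,060/9,000 = 34%.
LTV = 155,500/212,500 = 73.2%.
Reserves = 19,480/1,170 = 16.6 months.
Option A: score 639 ≥ 580; DTI 34% ≤ 36%; LTV 73.2% ≤ 90%; employment 43 ≥ 24 mo; reserves 16.6 ≥ 4 mo → qualifies.
Option B: score 639 ≥ 620; DTI 34% ≤ 36%; LTV 73.2% ≤ 95%; employment 43 ≥ 12 mo; reserves 16.6 ≥ 3 mo → qualifies.
Option C: score 639 < 680; DTI 34% ≤ 36%; LTV 73.2% ≤ 100%; employment 43 ≥ 24 mo → does not qualify.
Qualifying: Option A, Option B. Lowest rate is 6.74% → Option B.

Option B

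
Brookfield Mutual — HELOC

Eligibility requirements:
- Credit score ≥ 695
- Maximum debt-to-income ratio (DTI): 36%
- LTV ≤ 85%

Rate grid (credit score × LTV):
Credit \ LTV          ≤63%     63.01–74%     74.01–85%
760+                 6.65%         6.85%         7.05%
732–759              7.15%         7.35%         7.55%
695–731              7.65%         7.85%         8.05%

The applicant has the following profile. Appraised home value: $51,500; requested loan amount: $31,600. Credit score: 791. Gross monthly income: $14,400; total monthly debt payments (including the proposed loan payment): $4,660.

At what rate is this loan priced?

6.65%

Credit score 791 ≥ 695; DTI = 4,660/14,400 = 32.4% ≤ 36%
Loan-to-value = 31,600/51,500 = 61.4% — pass (85% max)
Score 791 is in the 760+ band; LTV 61.4% is in the ≤63% band → 6.65%.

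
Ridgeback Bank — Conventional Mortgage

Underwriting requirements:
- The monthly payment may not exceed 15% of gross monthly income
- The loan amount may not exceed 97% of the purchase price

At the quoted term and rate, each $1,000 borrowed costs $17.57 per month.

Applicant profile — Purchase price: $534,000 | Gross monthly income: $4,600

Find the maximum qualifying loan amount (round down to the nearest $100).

$39,200

Payment cap: 15% × $4,600 = $690/month.
At $17.57 per $1,000, that supports 690/17.57 × 1,000 ≈ $39,271 → $39,200.
LTV cap: 97% × $534,000 = $517,980 → $517,900.
Binding constraint: payment-to-income.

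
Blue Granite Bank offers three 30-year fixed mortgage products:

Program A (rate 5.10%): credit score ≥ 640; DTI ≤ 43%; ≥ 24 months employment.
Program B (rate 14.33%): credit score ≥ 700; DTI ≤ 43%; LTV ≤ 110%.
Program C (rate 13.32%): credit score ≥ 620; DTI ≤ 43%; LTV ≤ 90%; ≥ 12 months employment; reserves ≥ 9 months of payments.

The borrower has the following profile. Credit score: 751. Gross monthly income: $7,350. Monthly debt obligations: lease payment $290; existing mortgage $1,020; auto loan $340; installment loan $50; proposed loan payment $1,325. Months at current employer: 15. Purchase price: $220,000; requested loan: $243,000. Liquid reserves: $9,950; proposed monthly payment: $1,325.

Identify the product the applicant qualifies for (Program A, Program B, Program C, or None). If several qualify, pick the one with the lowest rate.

None

Total debts = (290 + 1,020 + 340 + 50 + 1,325) = 3,025; DTI = 3,025/7,350 = 41.2%.
LTV = 243,000/220,000 = 110.5%.
Reserves = 9,950/1,325 = 7.5 months.
Program A: score 751 ≥ 640; DTI 41.2% ≤ 43%; employment 15 < 24 mo → does not qualify.
Program B: score 751 ≥ 700; DTI 41.2% ≤ 43%; LTV 110.5% > 110% → does not qualify.
Program C: score 751 ≥ 620; DTI 41.2% ≤ 43%; LTV 110.5% > 90%; employment 15 ≥ 12 mo; reserves 7.5 < 9 mo → does not qualify.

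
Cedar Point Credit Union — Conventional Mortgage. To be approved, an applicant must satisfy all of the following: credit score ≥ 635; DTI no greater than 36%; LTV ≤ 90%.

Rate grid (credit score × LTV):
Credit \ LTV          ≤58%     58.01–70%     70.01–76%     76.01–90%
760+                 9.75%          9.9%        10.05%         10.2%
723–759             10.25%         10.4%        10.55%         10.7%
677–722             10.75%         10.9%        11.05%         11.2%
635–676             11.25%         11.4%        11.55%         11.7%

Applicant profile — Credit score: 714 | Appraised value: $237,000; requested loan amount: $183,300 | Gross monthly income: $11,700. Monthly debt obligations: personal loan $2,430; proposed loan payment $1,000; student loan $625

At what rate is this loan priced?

11.2%

Credit score 714 ≥ 635; Total monthly debts = (2,430 + 1,000 + 625) = 4,055. DTI: 4,055 ÷ 11,700 = 34.7%, within the 36% cap
Loan-to-value = 183,300/237,000 = 77.3% — pass (90% max)
Credit 714 → row 677–722; LTV 77.3% → column 76.01–90%. Grid cell → 11.2%.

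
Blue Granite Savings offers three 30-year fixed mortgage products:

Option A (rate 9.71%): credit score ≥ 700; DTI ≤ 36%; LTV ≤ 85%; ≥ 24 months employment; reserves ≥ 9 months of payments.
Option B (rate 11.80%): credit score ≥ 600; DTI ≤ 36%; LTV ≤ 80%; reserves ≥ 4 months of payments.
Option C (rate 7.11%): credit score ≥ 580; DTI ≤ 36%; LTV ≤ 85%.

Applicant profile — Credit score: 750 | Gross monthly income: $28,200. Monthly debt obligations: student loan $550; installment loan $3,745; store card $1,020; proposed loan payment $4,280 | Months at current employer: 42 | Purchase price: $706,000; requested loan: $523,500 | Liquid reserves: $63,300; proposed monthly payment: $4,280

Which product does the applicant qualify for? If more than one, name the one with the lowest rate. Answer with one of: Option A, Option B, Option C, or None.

Total debts = (550 + 3,745 + 1,020 + 4,280) = 9,595; DTI = 9,595/28,200 = 34%.
LTV = 523,500/706,000 = 74.2%.
Reserves = 63,300/4,280 = 14.8 months.
Option A: score 750 ≥ 700; DTI 34% ≤ 36%; LTV 74.2% ≤ 85%; employment 42 ≥ 24 mo; reserves 14.8 ≥ 9 mo → qualifies.
Option B: score 750 ≥ 600; DTI 34% ≤ 36%; LTV 74.2% ≤ 80%; reserves 14.8 ≥ 4 mo → qualifies.
Option C: score 750 ≥ 580; DTI 34% ≤ 36%; LTV 74.2% ≤ 85% → qualifies.
Qualifying: Option A, Option B, Option C. Lowest rate is 7.11% → Option C.

Option C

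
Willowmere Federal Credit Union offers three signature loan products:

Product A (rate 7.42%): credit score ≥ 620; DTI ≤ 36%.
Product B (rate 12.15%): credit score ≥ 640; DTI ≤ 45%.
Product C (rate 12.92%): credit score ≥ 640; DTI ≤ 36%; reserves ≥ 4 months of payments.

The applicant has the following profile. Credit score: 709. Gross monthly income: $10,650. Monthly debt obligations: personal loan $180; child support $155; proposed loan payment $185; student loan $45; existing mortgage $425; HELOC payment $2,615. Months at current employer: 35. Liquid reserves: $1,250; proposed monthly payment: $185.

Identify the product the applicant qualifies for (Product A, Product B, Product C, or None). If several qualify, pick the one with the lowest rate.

Product A

Total debts = (180 + 155 + 185 + 45 + 425 + 2,615) = 3,605; DTI = 3,605/10,650 = 33.8%.
Reserves = 1,250/185 = 6.8 months.
Product A: score 709 ≥ 620; DTI 33.8% ≤ 36% → qualifies.
Product B: score 709 ≥ 640; DTI 33.8% ≤ 45% → qualifies.
Product C: score 709 ≥ 640; DTI 33.8% ≤ 36%; reserves 6.8 ≥ 4 mo → qualifies.
Qualifying: Product A, Product B, Product C. Lowest rate is 7.42% → Product A.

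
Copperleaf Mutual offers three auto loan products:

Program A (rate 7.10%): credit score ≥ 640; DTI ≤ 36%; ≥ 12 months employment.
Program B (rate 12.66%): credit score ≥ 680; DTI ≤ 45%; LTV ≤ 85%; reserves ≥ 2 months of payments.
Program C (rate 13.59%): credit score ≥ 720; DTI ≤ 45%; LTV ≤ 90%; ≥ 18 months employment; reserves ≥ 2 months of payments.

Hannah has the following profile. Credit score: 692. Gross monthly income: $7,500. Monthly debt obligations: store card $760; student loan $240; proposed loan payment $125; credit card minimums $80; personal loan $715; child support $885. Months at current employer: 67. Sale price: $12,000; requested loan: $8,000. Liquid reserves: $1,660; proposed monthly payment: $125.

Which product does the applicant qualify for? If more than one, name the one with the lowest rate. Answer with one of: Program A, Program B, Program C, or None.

Total debts = (760 + 240 + 125 + 80 + 715 + 885) = 2,805; DTI = 2,805/7,500 = 37.4%.
LTV = 8,000/12,000 = 66.7%.
Reserves = 1,660/125 = 13.3 months.
Program A: score 692 ≥ 640; DTI 37.4% > 36%; employment 67 ≥ 12 mo → does not qualify.
Program B: score 692 ≥ 680; DTI 37.4% ≤ 45%; LTV 66.7% ≤ 85%; reserves 13.3 ≥ 2 mo → qualifies.
Program C: score 692 < 720; DTI 37.4% ≤ 45%; LTV 66.7% ≤ 90%; employment 67 ≥ 18 mo; reserves 13.3 ≥ 2 mo → does not qualify.

Program B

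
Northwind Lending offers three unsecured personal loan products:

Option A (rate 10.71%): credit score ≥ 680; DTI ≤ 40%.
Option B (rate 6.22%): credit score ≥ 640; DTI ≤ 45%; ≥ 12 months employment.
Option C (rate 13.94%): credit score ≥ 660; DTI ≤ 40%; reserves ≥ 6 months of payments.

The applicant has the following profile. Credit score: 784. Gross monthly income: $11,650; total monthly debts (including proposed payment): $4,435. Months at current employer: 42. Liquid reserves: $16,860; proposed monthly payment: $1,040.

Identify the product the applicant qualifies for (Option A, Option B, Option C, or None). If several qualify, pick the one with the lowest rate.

DTI = 4,435/11,650 = 38.1%.
Reserves = 16,860/1,040 = 16.2 months.
Option A: score 784 ≥ 680; DTI 38.1% ≤ 40% → qualifies.
Option B: score 784 ≥ 640; DTI 38.1% ≤ 45%; employment 42 ≥ 12 mo → qualifies.
Option C: score 784 ≥ 660; DTI 38.1% ≤ 40%; reserves 16.2 ≥ 6 mo → qualifies.
Qualifying: Option A, Option B, Option C. Lowest rate is 6.22% → Option B.

Option B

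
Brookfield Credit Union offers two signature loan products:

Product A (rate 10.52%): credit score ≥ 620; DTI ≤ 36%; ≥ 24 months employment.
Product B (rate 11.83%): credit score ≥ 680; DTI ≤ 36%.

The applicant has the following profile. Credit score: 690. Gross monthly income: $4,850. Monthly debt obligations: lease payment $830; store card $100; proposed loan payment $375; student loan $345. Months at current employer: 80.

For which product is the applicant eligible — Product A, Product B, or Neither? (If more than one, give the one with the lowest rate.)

Product A

Total debts = (830 + 100 + 375 + 345) = 1,650; DTI = 1,650/4,850 = 34%.
Product A: score 690 ≥ 620; DTI 34% ≤ 36%; employment 80 ≥ 24 mo → qualifies.
Product B: score 690 ≥ 680; DTI 34% ≤ 36% → qualifies.
Qualifying: Product A, Product B. Lowest rate is 10.52% → Product A.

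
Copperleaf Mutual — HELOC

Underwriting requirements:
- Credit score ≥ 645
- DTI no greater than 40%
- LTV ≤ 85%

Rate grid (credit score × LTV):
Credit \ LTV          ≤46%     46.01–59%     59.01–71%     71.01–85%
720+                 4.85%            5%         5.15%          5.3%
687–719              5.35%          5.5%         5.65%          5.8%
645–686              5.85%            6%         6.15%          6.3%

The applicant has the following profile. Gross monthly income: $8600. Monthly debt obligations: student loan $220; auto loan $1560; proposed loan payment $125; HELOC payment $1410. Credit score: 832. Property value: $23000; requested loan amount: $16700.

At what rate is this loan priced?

5.3%

Credit score 832 ≥ 645; Total monthly debts = (220 + 1,560 + 125 + 1,410) = 3,315. Debt-to-income = 3,315/8,600 = 38.5% — meets 40% limit
Loan-to-value = 16,700/23,000 = 72.6% — pass (85% max)
Row: 832 falls in 720+. Column: 72.6% falls in 71.01–85%. Rate = 5.3%.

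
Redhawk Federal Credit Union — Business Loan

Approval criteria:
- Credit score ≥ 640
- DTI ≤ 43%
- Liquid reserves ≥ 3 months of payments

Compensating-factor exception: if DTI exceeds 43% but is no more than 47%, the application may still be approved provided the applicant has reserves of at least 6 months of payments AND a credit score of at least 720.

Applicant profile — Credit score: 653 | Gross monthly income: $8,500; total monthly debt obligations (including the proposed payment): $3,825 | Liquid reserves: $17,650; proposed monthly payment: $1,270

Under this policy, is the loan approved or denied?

Credit score 653 ≥ 640 (meets base)
DTI = 3,825/8,500 = 45% > 43% — standard DTI limit exceeded.
Reserves = 17,650/1,270 = 13.9 months ≥ 3
DTI 45% is within the 43%–47% exception band; checking compensating factors.
Override check — reserves: 13.9 mo (ok); score: 653 (below 720).
Compensating-factor requirement not fully met.

Denied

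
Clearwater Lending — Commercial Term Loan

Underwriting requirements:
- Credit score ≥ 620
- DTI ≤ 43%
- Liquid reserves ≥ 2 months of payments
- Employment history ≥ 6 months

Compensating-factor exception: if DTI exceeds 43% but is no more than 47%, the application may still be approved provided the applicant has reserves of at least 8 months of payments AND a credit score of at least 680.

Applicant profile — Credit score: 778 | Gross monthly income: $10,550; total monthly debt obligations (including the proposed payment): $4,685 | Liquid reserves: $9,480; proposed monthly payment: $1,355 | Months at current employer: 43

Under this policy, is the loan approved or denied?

Credit score 778 ≥ 620 (meets base)
DTI = 4,685/10,550 = 44.4% > 43% — standard DTI limit exceeded.
Reserves: 9,480 ÷ 1,355 = 7.0 months (meets 2-month minimum)
Employment 43 ≥ 6 months
44.4% falls in the override range (43%–47%), so the compensating-factor test applies.
Reserves 7.0 < 8 months; credit score 778 ≥ 680.
Override conditions not both satisfied; exception does not apply.

Denied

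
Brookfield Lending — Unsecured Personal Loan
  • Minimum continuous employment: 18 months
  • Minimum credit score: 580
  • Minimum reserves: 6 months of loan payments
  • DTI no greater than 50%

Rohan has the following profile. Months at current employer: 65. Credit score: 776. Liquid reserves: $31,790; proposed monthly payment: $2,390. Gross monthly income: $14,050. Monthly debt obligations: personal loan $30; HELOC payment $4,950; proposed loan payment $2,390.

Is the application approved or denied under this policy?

Employment 65 ≥ 18 months
Credit score 776 ≥ 580 (meets)
Reserves = 31,790/2,390 = 13.3 months ≥ 6
Total monthly debts = (30 + 4,950 + 2,390) = 7,370. DTI: 7,370 ÷ 14,050 = 52.5%, exceeds the 50% cap
Fails on DTI.

Denied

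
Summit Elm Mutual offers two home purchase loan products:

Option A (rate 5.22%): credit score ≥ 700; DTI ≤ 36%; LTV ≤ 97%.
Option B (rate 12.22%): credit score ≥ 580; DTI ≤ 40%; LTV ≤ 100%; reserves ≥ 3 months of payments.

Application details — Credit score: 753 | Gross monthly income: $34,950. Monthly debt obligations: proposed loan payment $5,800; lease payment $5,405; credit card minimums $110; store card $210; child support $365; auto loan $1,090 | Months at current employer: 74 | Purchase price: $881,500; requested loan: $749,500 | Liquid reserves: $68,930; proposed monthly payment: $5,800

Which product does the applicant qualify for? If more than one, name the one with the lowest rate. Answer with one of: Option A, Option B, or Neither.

Option B

Total debts = (5,800 + 5,405 + 110 + 210 + 365 + 1,090) = 12,980; DTI = 12,980/34,950 = 37.1%.
LTV = 749,500/881,500 = 85%.
Reserves = 68,930/5,800 = 11.9 months.
Option A: score 753 ≥ 700; DTI 37.1% > 36%; LTV 85% ≤ 97% → does not qualify.
Option B: score 753 ≥ 580; DTI 37.1% ≤ 40%; LTV 85% ≤ 100%; reserves 11.9 ≥ 3 mo → qualifies.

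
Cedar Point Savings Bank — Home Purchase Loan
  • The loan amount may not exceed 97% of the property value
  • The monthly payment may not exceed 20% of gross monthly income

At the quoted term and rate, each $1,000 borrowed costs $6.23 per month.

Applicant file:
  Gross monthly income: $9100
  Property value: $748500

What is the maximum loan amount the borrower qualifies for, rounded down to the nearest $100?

Payment cap: 20% × $9,100 = $1,820/month.
At $6.23 per $1,000, that supports 1,820/6.23 × 1,000 ≈ $292,134 → $292,100.
LTV cap: 97% × $748,500 = $726,045 → $726,000.
Binding constraint: payment-to-income.

$292,100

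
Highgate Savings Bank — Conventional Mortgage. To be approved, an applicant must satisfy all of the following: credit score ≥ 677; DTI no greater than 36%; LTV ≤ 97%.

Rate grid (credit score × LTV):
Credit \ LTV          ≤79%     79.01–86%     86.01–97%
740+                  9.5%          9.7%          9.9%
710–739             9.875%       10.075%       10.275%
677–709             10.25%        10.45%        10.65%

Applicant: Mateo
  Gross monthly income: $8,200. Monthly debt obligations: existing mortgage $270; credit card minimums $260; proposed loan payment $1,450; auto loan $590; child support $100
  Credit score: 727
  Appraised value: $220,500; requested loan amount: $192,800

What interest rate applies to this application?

10.275%

Credit score 727 ≥ 677; Total monthly debts = (270 + 260 + 1,450 + 590 + 100) = 2,670. Debt-to-income = 2,670/8,200 = 32.6% — meets 36% limit
LTV = 192,800/220,500 = 87.4% ≤ 97%
Score 727 is in the 710–739 band; LTV 87.4% is in the 86.01–97% band → 10.275%.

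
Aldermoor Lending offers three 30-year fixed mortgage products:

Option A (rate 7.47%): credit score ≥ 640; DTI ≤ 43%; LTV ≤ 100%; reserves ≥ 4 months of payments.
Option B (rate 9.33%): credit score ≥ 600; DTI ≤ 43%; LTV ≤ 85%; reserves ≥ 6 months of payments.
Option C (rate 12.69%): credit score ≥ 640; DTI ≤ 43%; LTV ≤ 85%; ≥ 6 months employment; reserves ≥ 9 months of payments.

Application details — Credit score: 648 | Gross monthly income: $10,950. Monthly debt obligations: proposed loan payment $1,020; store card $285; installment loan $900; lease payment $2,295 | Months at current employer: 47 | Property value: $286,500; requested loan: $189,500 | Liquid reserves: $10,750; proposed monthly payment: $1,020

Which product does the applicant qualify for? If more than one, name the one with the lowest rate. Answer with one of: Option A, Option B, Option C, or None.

Option A

Total debts = (1,020 + 285 + 900 + 2,295) = 4,500; DTI = 4,500/10,950 = 41.1%.
LTV = 189,500/286,500 = 66.1%.
Reserves = 10,750/1,020 = 10.5 months.
Option A: score 648 ≥ 640; DTI 41.1% ≤ 43%; LTV 66.1% ≤ 100%; reserves 10.5 ≥ 4 mo → qualifies.
Option B: score 648 ≥ 600; DTI 41.1% ≤ 43%; LTV 66.1% ≤ 85%; reserves 10.5 ≥ 6 mo → qualifies.
Option C: score 648 ≥ 640; DTI 41.1% ≤ 43%; LTV 66.1% ≤ 85%; employment 47 ≥ 6 mo; reserves 10.5 ≥ 9 mo → qualifies.
Qualifying: Option A, Option B, Option C. Lowest rate is 7.47% → Option A.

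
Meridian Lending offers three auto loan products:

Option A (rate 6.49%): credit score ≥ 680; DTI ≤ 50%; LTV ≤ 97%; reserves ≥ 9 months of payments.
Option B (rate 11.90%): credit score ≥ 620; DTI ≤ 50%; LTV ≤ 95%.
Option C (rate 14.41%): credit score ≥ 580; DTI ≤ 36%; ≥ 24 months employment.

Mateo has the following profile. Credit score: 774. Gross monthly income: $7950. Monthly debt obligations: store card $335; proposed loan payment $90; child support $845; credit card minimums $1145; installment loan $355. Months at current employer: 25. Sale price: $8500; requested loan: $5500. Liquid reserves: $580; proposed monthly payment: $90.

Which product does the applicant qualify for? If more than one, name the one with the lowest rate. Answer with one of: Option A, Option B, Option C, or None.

Option B

Total debts = (335 + 90 + 845 + 1,145 + 355) = 2,770; DTI = 2,770/7,950 = 34.8%.
LTV = 5,500/8,500 = 64.7%.
Reserves = 580/90 = 6.4 months.
Option A: score 774 ≥ 680; DTI 34.8% ≤ 50%; LTV 64.7% ≤ 97%; reserves 6.4 < 9 mo → does not qualify.
Option B: score 774 ≥ 620; DTI 34.8% ≤ 50%; LTV 64.7% ≤ 95% → qualifies.
Option C: score 774 ≥ 580; DTI 34.8% ≤ 36%; employment 25 ≥ 24 mo → qualifies.
Qualifying: Option B, Option C. Lowest rate is 11.90% → Option B.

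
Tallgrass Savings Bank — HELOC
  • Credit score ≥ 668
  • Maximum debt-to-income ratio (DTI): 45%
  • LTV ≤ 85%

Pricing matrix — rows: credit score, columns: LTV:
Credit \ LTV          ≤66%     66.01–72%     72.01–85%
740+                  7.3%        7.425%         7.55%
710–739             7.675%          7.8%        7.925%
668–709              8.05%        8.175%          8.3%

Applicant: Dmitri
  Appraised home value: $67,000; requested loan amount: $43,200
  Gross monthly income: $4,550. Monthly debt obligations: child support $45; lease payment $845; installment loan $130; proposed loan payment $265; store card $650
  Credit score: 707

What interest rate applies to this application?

Credit score 707 ≥ 668; Total monthly debts = (45 + 845 + 130 + 265 + 650) = 1,935. DTI: 1,935 ÷ 4,550 = 42.5%, within the 45% cap
Loan-to-value = 43,200/67,000 = 64.5% — pass (85% max)
Row: 707 falls in 668–709. Column: 64.5% falls in ≤66%. Rate = 8.05%.

8.05%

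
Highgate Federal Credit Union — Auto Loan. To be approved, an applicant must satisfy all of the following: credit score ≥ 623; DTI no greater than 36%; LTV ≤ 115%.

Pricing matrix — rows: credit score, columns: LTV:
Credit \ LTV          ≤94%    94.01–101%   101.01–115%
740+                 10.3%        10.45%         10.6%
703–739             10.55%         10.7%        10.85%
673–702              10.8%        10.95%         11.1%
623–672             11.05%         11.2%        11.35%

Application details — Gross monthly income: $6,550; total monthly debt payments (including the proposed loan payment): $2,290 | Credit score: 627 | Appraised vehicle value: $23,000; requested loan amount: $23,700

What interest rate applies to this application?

Credit score 627 ≥ 623; DTI: 2,290 ÷ 6,550 = 35%, within the 36% cap
LTV = 23,700/23,000 = 103% ≤ 115%
Row: 627 falls in 623–672. Column: 103% falls in 101.01–115%. Rate = 11.35%.

11.35%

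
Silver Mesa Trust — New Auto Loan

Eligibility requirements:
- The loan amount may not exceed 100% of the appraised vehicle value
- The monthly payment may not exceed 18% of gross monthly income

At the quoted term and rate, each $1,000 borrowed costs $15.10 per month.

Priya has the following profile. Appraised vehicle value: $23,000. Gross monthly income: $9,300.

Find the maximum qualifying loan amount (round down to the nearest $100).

$23,000

Payment cap: 18% × $9,300 = $1,674/month.
At $15.10 per $1,000, that supports 1,674/15.10 × 1,000 ≈ $110,860 → $110,800.
LTV cap: 100% × $23,000 = $23,000 → $23,000.
Binding constraint: loan-to-value.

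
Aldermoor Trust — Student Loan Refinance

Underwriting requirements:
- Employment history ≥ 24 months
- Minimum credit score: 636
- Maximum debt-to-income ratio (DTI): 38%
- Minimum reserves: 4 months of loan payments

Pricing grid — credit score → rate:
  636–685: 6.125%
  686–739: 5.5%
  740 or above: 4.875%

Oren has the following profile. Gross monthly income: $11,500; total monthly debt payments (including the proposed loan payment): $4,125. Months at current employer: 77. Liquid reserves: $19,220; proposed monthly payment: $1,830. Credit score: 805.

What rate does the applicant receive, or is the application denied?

Approved at 4.875%

Credit score 805 ≥ 636 (meets minimum)
DTI = 4,125/11,500 = 35.9% ≤ 38%
Reserves = 19,220/1,830 = 10.5 months ≥ 4
Employment 77 ≥ 24 months
All requirements met. Score 805 falls in the 740 or above tier → 4.875%.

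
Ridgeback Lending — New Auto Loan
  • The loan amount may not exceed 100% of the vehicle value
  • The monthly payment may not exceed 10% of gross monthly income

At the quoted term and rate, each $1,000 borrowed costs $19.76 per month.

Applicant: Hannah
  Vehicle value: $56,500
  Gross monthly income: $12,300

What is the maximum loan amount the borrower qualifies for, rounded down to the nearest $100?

Payment cap: 10% × $12,300 = $1,230/month.
At $19.76 per $1,000, that supports 1,230/19.76 × 1,000 ≈ $62,246 → $62,200.
LTV cap: 100% × $56,500 = $56,500 → $56,500.
Binding constraint: loan-to-value.

$56,500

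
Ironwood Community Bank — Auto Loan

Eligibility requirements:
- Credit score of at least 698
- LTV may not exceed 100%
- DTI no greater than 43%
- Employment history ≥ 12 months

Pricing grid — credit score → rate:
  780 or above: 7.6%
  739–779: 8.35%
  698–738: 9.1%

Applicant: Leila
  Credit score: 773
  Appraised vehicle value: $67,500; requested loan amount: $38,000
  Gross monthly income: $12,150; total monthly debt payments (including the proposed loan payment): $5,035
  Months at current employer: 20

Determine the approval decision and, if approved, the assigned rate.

Credit score 773 ≥ 698 (meets minimum)
LTV: 38,000 ÷ 67,500 = 56.3%, within 100% cap
Employment 20 ≥ 12 months
DTI = 5,035/12,150 = 41.4% ≤ 43%
All requirements met. Score 773 falls in the 739–779 tier → 8.35%.

Approved at 8.35%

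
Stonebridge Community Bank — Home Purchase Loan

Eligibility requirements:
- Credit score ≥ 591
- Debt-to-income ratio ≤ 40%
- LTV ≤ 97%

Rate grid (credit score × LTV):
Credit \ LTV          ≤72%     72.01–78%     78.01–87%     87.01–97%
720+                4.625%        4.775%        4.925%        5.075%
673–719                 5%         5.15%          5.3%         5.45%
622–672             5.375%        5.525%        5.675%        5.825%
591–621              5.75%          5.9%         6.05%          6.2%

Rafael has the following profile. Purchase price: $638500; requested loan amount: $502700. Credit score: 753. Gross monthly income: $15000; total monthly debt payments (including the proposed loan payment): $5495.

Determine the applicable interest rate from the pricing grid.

4.925%

Credit score 753 ≥ 591; Debt-to-income = 5,495/15,000 = 36.6% — meets 40% limit
Loan-to-value = 502,700/638,500 = 78.7% — pass (97% max)
Row: 753 falls in 720+. Column: 78.7% falls in 78.01–87%. Rate = 4.925%.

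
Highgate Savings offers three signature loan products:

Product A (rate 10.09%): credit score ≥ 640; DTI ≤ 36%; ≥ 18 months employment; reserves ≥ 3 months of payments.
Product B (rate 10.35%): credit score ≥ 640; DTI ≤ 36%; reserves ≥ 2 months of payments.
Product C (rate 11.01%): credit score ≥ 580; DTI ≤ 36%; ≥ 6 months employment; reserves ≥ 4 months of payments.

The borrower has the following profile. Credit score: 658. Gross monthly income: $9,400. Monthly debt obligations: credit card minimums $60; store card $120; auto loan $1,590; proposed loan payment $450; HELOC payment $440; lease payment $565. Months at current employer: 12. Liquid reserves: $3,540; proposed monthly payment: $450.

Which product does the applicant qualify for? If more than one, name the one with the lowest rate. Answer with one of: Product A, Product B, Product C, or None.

Total debts = (60 + 120 + 1,590 + 450 + 440 + 565) = 3,225; DTI = 3,225/9,400 = 34.3%.
Reserves = 3,540/450 = 7.9 months.
Product A: score 658 ≥ 640; DTI 34.3% ≤ 36%; employment 12 < 18 mo; reserves 7.9 ≥ 3 mo → does not qualify.
Product B: score 658 ≥ 640; DTI 34.3% ≤ 36%; reserves 7.9 ≥ 2 mo → qualifies.
Product C: score 658 ≥ 580; DTI 34.3% ≤ 36%; employment 12 ≥ 6 mo; reserves 7.9 ≥ 4 mo → qualifies.
Qualifying: Product B, Product C. Lowest rate is 10.35% → Product B.

Product B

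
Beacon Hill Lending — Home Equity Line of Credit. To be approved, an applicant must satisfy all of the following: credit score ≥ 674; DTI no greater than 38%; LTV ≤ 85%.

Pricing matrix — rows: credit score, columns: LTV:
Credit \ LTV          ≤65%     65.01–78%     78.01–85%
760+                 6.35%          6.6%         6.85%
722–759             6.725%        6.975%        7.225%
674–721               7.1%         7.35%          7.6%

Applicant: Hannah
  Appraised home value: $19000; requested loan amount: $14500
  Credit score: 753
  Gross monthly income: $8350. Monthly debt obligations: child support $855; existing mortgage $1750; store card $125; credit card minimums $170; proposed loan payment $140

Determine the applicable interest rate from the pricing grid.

6.975%

Credit score 753 ≥ 674; Total monthly debts = (855 + 1,750 + 125 + 170 + 140) = 3,040. DTI: 3,040 ÷ 8,350 = 36.4%, within the 38% cap
LTV = 14,500/19,000 = 76.3% ≤ 85%
Row: 753 falls in 722–759. Column: 76.3% falls in 65.01–78%. Rate = 6.975%.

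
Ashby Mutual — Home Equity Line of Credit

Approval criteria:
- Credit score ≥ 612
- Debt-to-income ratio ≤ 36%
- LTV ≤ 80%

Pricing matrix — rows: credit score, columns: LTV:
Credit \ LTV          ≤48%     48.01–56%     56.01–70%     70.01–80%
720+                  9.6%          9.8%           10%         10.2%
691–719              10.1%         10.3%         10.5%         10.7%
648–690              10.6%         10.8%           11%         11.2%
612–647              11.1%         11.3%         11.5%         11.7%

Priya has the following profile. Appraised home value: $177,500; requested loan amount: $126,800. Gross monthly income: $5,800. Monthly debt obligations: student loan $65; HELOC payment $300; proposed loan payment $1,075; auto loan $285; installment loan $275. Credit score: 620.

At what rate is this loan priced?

11.7%

Credit score 620 ≥ 612; Total monthly debts = (65 + 300 + 1,075 + 285 + 275) = 2,000. Debt-to-income = 2,000/5,800 = 34.5% — meets 36% limit
Loan-to-value = 126,800/177,500 = 71.4% — pass (80% max)
Credit 620 → row 612–647; LTV 71.4% → column 70.01–80%. Grid cell → 11.7%.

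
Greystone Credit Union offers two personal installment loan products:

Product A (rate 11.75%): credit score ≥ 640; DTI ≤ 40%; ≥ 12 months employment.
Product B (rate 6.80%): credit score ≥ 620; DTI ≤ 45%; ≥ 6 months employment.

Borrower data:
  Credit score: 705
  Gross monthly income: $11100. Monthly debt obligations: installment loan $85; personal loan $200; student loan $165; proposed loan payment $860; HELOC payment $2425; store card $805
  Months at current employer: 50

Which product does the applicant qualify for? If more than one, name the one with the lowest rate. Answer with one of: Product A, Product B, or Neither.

Product B

Total debts = (85 + 200 + 165 + 860 + 2,425 + 805) = 4,540; DTI = 4,540/11,100 = 40.9%.
Product A: score 705 ≥ 640; DTI 40.9% > 40%; employment 50 ≥ 12 mo → does not qualify.
Product B: score 705 ≥ 620; DTI 40.9% ≤ 45%; employment 50 ≥ 6 mo → qualifies.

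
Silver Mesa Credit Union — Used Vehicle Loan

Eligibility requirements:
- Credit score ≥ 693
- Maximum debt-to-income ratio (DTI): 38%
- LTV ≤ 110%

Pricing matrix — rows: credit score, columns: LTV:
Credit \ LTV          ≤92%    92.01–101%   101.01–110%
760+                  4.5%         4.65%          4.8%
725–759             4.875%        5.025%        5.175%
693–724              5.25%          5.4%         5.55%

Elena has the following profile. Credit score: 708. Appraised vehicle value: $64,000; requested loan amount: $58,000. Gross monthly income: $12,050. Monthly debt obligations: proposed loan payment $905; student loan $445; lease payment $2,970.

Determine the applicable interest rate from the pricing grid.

5.25%

Credit score 708 ≥ 693; Total monthly debts = (905 + 445 + 2,970) = 4,320. Debt-to-income = 4,320/12,050 = 35.9% — meets 38% limit
LTV = 58,000/64,000 = 90.6% ≤ 110%
Score 708 is in the 693–724 band; LTV 90.6% is in the ≤92% band → 5.25%.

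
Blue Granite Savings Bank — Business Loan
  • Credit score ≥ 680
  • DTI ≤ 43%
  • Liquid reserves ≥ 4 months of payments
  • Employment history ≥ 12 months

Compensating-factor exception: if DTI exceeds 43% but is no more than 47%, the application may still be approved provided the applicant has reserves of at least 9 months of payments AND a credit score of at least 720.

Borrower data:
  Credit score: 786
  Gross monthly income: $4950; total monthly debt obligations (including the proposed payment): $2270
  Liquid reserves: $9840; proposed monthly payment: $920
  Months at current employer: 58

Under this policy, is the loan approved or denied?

Credit score 786 ≥ 680 (meets base)
DTI = 2,270/4,950 = 45.9% > 43% — standard DTI limit exceeded.
Reserves: 9,840 ÷ 920 = 10.7 months (meets 4-month minimum)
Employment 58 ≥ 12 months
DTI 45.9% is within the 43%–47% exception band; checking compensating factors.
Reserves 10.7 ≥ 9 months; credit score 786 ≥ 720.
Both override conditions satisfied; DTI exception granted.

Approved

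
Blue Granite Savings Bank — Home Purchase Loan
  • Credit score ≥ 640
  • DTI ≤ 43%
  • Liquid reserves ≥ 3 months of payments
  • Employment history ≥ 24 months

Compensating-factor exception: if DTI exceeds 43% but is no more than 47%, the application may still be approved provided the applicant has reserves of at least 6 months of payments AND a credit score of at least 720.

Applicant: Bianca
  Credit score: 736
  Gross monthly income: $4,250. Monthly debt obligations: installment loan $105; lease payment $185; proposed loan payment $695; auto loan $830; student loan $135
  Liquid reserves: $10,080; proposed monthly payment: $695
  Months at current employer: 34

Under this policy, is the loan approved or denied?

Approved

Credit score 736 ≥ 640 (meets base)
Total debts = (105 + 185 + 695 + 830 + 135) = 1,950. DTI: 1,950 ÷ 4,250 = 45.9%, over the 43% base limit.
Reserves: 10,080 ÷ 695 = 14.5 months (meets 3-month minimum)
Employment 34 ≥ 24 months
DTI 45.9% is within the 43%–47% exception band; checking compensating factors.
Reserves 14.5 ≥ 6 months; credit score 736 ≥ 720.
Both override conditions satisfied; DTI exception granted.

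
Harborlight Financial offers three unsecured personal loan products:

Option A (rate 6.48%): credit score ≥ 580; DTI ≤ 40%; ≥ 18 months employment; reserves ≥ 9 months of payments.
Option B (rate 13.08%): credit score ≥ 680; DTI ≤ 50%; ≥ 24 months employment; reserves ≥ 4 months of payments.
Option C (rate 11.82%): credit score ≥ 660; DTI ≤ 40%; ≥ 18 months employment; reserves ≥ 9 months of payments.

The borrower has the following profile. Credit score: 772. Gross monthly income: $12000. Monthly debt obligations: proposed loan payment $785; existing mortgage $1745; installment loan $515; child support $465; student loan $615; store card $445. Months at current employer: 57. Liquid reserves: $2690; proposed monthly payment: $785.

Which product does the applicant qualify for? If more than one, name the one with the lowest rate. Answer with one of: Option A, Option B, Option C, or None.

None

Total debts = (785 + 1,745 + 515 + 465 + 615 + 445) = 4,570; DTI = 4,570/12,000 = 38.1%.
Reserves = 2,690/785 = 3.4 months.
Option A: score 772 ≥ 580; DTI 38.1% ≤ 40%; employment 57 ≥ 18 mo; reserves 3.4 < 9 mo → does not qualify.
Option B: score 772 ≥ 680; DTI 38.1% ≤ 50%; employment 57 ≥ 24 mo; reserves 3.4 < 4 mo → does not qualify.
Option C: score 772 ≥ 660; DTI 38.1% ≤ 40%; employment 57 ≥ 18 mo; reserves 3.4 < 9 mo → does not qualify.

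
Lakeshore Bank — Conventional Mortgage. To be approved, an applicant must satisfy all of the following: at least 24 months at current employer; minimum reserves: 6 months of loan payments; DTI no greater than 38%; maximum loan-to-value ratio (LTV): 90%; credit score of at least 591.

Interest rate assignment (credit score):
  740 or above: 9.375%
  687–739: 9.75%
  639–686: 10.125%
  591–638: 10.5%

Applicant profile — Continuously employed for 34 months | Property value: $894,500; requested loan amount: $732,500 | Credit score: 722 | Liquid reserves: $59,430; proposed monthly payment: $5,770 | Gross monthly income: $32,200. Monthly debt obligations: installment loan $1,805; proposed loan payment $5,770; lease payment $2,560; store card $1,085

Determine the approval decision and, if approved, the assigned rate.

Credit score 722 ≥ 591 (meets minimum)
Total monthly debts = (1,805 + 5,770 + 2,560 + 1,085) = 11,220. DTI = 11,220/32,200 = 34.8% ≤ 38%
Employment 34 ≥ 24 months
Reserves: 59,430 ÷ 5,770 = 10.3 months (meets 6-month minimum)
LTV: 732,500 ÷ 894,500 = 81.9%, within 90% cap
All requirements met. Score 722 falls in the 687–739 tier → 9.75%.

Approved at 9.75%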